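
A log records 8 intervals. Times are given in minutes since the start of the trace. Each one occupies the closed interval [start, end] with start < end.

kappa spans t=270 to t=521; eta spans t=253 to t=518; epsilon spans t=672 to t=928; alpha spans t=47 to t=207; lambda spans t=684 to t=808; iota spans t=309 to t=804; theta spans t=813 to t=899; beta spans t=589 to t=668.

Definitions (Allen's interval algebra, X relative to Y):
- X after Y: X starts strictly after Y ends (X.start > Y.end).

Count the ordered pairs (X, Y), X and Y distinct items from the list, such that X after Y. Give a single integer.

Checking all 56 ordered pairs for relation 'after'; matching pairs in alphabetical order:
(beta, alpha): beta after alpha ✓
(beta, eta): beta after eta ✓
(beta, kappa): beta after kappa ✓
(epsilon, alpha): epsilon after alpha ✓
(epsilon, beta): epsilon after beta ✓
(epsilon, eta): epsilon after eta ✓
(epsilon, kappa): epsilon after kappa ✓
(eta, alpha): eta after alpha ✓
(iota, alpha): iota after alpha ✓
(kappa, alpha): kappa after alpha ✓
(lambda, alpha): lambda after alpha ✓
(lambda, beta): lambda after beta ✓
(lambda, eta): lambda after eta ✓
(lambda, kappa): lambda after kappa ✓
(theta, alpha): theta after alpha ✓
(theta, beta): theta after beta ✓
(theta, eta): theta after eta ✓
(theta, iota): theta after iota ✓
(theta, kappa): theta after kappa ✓
(theta, lambda): theta after lambda ✓
Count: 20.

20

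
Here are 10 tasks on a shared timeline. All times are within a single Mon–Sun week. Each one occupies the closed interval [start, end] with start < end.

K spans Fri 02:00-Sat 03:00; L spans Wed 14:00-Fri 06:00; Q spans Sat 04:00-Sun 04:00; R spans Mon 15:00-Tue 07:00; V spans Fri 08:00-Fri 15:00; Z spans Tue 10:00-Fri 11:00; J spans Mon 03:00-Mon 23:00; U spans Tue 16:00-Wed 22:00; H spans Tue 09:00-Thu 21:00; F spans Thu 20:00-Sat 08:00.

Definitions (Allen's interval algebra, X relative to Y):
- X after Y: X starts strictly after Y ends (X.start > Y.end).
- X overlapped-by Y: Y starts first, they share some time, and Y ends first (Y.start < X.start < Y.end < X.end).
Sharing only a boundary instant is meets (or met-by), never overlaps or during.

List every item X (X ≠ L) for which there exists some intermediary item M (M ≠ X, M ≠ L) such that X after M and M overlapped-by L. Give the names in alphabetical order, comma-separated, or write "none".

Q

Target L = [Wed 14:00, Fri 06:00].
Intermediaries M with M overlapped-by L: F, K.
Via F — items with X after F: none.
Via K — items with X after K: Q.
Union: Q.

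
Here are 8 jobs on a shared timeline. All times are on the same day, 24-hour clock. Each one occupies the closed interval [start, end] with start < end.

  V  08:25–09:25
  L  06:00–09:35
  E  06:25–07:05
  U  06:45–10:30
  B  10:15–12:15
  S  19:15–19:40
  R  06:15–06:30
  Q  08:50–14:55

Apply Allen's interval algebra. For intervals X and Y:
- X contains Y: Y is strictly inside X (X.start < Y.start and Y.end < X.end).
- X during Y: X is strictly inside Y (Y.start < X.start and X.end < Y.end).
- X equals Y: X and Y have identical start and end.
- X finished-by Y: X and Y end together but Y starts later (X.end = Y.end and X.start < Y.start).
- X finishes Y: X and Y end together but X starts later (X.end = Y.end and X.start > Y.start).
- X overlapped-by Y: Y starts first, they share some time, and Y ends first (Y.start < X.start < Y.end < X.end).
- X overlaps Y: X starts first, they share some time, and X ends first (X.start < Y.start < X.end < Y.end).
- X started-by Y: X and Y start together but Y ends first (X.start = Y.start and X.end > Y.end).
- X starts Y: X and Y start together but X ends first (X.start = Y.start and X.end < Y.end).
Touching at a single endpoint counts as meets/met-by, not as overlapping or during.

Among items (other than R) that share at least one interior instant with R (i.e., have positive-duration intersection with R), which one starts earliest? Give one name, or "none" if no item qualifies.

Target R = [06:15, 06:30].
B [10:15, 12:15] → after → excluded.
E [06:25, 07:05] → overlapped-by → candidate.
L [06:00, 09:35] → contains → candidate.
Q [08:50, 14:55] → after → excluded.
S [19:15, 19:40] → after → excluded.
U [06:45, 10:30] → after → excluded.
V [08:25, 09:25] → after → excluded.
Among candidates, earliest start is 06:00 → L.

L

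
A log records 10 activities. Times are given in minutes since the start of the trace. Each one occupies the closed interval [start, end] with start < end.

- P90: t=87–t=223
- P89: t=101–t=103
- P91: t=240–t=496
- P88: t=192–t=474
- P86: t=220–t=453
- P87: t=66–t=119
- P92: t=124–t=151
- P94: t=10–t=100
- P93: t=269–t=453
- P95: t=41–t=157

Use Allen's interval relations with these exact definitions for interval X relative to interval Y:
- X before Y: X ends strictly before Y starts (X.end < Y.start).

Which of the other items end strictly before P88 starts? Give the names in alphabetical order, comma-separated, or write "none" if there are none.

P87, P89, P92, P94, P95

Target P88 = [t=192, t=474].
P86 [t=220, t=453] → during → no.
P87 [t=66, t=119] → before → yes.
P89 [t=101, t=103] → before → yes.
P90 [t=87, t=223] → overlaps → no.
P91 [t=240, t=496] → overlapped-by → no.
P92 [t=124, t=151] → before → yes.
P93 [t=269, t=453] → during → no.
P94 [t=10, t=100] → before → yes.
P95 [t=41, t=157] → before → yes.
Result: P87, P89, P92, P94, P95.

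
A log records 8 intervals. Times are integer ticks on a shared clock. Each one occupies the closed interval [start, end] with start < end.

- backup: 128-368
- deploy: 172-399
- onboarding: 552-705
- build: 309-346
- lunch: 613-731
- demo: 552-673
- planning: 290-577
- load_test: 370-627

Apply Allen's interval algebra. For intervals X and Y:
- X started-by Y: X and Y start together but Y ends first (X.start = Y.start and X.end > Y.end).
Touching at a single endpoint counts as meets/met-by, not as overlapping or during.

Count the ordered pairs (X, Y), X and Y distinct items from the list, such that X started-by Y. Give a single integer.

1

Checking all 56 ordered pairs for relation 'started-by'; matching pairs in alphabetical order:
(onboarding, demo): onboarding started-by demo ✓
Count: 1.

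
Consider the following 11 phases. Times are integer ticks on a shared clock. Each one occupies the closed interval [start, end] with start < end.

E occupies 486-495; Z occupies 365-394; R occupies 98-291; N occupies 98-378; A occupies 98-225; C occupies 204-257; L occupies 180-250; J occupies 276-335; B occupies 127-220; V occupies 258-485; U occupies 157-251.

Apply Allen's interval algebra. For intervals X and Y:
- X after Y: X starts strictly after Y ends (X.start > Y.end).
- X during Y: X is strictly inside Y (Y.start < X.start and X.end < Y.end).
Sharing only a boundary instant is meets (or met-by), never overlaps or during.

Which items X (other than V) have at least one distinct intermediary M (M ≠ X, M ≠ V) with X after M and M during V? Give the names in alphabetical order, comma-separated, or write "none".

E, Z

Target V = [258, 485].
Intermediaries M with M during V: J, Z.
Via J — items with X after J: E, Z.
Via Z — items with X after Z: E.
Union: E, Z.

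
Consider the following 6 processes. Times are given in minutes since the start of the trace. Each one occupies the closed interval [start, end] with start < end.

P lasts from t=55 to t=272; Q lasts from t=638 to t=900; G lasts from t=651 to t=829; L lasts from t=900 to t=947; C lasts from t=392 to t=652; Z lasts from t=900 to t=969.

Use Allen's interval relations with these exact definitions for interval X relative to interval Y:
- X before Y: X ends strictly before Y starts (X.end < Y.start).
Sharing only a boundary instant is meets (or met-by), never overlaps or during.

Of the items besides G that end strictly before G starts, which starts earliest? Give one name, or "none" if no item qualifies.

Target G = [t=651, t=829].
C [t=392, t=652] → overlaps → excluded.
L [t=900, t=947] → after → excluded.
P [t=55, t=272] → before → candidate.
Q [t=638, t=900] → contains → excluded.
Z [t=900, t=969] → after → excluded.
Among candidates, earliest start is t=55 → P.

P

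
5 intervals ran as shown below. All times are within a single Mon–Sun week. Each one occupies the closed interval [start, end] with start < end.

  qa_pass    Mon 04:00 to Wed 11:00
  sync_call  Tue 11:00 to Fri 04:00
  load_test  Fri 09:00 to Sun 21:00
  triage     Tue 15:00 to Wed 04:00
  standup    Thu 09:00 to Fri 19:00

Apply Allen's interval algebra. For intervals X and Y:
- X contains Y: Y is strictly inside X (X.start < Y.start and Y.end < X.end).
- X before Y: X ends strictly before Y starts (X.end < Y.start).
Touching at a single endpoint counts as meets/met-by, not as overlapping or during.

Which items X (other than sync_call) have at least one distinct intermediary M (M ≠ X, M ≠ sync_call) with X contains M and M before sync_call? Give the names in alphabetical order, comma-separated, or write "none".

none

Target sync_call = [Tue 11:00, Fri 04:00].
Intermediaries M with M before sync_call: none.
Union: none.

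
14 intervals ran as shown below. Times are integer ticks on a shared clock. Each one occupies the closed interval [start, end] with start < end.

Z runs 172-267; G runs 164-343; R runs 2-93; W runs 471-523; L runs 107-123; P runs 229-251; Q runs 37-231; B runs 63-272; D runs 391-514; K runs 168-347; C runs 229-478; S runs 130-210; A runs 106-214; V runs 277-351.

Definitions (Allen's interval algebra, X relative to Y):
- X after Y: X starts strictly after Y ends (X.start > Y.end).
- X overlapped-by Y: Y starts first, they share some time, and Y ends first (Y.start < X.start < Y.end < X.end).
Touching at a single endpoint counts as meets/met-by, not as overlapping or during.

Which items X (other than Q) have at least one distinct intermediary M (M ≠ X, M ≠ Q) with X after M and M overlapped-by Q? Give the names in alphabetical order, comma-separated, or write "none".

Target Q = [37, 231].
Intermediaries M with M overlapped-by Q: B, C, G, K, P, Z.
Via B — items with X after B: D, V, W.
Via C — items with X after C: none.
Via G — items with X after G: D, W.
Via K — items with X after K: D, W.
Via P — items with X after P: D, V, W.
Via Z — items with X after Z: D, V, W.
Union: D, V, W.

D, V, W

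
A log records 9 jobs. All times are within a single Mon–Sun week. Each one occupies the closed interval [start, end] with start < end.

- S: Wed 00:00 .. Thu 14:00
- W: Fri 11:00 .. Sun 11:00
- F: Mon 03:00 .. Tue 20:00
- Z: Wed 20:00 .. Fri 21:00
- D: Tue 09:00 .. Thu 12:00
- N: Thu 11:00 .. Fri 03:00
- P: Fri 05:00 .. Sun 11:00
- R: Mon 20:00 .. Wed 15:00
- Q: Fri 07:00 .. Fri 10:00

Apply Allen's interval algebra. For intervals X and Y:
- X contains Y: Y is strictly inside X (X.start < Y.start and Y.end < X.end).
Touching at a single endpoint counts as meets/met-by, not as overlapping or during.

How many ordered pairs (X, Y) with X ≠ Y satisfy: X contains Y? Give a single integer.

Checking all 72 ordered pairs for relation 'contains'; matching pairs in alphabetical order:
(P, Q): P contains Q ✓
(Z, N): Z contains N ✓
(Z, Q): Z contains Q ✓
Count: 3.

3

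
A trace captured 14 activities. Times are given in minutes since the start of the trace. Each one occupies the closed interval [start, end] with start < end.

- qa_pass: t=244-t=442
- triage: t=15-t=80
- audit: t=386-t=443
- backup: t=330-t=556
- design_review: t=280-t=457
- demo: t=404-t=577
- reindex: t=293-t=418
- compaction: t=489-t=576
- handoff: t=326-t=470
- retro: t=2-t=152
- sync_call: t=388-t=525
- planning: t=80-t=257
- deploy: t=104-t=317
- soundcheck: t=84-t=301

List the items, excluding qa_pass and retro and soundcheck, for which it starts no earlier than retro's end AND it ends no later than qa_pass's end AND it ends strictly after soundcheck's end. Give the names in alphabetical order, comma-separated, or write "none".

reindex

Conditions: its start is no earlier than retro's end (X.start >= t=152) AND its end is no later than qa_pass's end (X.end <= t=442) AND its end is strictly after soundcheck's end (X.end > t=301).
audit: start t=386 >= t=152? ✓; end t=443 <= t=442? ✗; end t=443 > t=301? ✓ → no.
backup: start t=330 >= t=152? ✓; end t=556 <= t=442? ✗; end t=556 > t=301? ✓ → no.
compaction: start t=489 >= t=152? ✓; end t=576 <= t=442? ✗; end t=576 > t=301? ✓ → no.
demo: start t=404 >= t=152? ✓; end t=577 <= t=442? ✗; end t=577 > t=301? ✓ → no.
deploy: start t=104 >= t=152? ✗; end t=317 <= t=442? ✓; end t=317 > t=301? ✓ → no.
design_review: start t=280 >= t=152? ✓; end t=457 <= t=442? ✗; end t=457 > t=301? ✓ → no.
handoff: start t=326 >= t=152? ✓; end t=470 <= t=442? ✗; end t=470 > t=301? ✓ → no.
planning: start t=80 >= t=152? ✗; end t=257 <= t=442? ✓; end t=257 > t=301? ✗ → no.
reindex: start t=293 >= t=152? ✓; end t=418 <= t=442? ✓; end t=418 > t=301? ✓ → yes.
sync_call: start t=388 >= t=152? ✓; end t=525 <= t=442? ✗; end t=525 > t=301? ✓ → no.
triage: start t=15 >= t=152? ✗; end t=80 <= t=442? ✓; end t=80 > t=301? ✗ → no.
Result: reindex.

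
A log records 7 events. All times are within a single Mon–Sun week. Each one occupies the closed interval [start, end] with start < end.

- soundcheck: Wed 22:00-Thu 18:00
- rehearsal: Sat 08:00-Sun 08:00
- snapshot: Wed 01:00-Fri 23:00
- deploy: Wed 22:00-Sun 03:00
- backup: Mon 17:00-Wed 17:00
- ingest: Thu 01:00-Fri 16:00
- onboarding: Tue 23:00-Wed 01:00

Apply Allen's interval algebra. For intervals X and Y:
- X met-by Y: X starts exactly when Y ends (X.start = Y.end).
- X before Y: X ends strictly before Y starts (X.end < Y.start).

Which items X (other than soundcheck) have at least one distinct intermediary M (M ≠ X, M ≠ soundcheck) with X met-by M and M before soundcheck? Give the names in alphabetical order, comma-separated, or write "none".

snapshot

Target soundcheck = [Wed 22:00, Thu 18:00].
Intermediaries M with M before soundcheck: backup, onboarding.
Via backup — items with X met-by backup: none.
Via onboarding — items with X met-by onboarding: snapshot.
Union: snapshot.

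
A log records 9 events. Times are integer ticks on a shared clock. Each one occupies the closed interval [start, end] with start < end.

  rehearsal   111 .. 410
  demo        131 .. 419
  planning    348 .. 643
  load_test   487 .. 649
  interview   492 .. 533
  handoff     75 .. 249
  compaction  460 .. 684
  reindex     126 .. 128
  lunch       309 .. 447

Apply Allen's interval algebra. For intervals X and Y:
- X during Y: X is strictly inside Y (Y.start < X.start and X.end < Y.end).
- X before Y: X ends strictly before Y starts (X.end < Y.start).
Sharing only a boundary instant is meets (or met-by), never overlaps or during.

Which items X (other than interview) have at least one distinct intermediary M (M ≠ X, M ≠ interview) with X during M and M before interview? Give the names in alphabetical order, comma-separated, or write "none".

Target interview = [492, 533].
Intermediaries M with M before interview: demo, handoff, lunch, rehearsal, reindex.
Via demo — items with X during demo: none.
Via handoff — items with X during handoff: reindex.
Via lunch — items with X during lunch: none.
Via rehearsal — items with X during rehearsal: reindex.
Via reindex — items with X during reindex: none.
Union: reindex.

reindex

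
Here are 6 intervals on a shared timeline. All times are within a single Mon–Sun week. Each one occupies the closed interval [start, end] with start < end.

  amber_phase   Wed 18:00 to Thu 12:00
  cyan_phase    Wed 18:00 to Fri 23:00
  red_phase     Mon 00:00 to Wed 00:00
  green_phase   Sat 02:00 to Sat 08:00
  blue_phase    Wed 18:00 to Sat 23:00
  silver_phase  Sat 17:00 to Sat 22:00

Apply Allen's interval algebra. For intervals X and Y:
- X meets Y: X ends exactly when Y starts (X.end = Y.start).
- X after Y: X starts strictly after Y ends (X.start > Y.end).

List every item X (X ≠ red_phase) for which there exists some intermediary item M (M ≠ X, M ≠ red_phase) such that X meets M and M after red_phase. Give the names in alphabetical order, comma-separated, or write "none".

none

Target red_phase = [Mon 00:00, Wed 00:00].
Intermediaries M with M after red_phase: amber_phase, blue_phase, cyan_phase, green_phase, silver_phase.
Via amber_phase — items with X meets amber_phase: none.
Via blue_phase — items with X meets blue_phase: none.
Via cyan_phase — items with X meets cyan_phase: none.
Via green_phase — items with X meets green_phase: none.
Via silver_phase — items with X meets silver_phase: none.
Union: none.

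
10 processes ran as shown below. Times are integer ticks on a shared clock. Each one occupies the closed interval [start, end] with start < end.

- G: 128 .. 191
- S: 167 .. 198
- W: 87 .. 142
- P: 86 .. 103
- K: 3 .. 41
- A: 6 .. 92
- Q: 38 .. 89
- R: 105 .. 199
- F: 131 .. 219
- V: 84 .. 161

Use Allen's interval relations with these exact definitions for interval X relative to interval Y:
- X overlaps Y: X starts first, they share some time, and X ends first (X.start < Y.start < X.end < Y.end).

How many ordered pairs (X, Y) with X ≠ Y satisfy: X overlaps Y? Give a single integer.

Checking all 90 ordered pairs for relation 'overlaps'; matching pairs in alphabetical order:
(A, P): A overlaps P ✓
(A, V): A overlaps V ✓
(A, W): A overlaps W ✓
(G, F): G overlaps F ✓
(G, S): G overlaps S ✓
(K, A): K overlaps A ✓
(K, Q): K overlaps Q ✓
(P, W): P overlaps W ✓
(Q, P): Q overlaps P ✓
(Q, V): Q overlaps V ✓
(Q, W): Q overlaps W ✓
(R, F): R overlaps F ✓
(V, F): V overlaps F ✓
(V, G): V overlaps G ✓
(V, R): V overlaps R ✓
(W, F): W overlaps F ✓
(W, G): W overlaps G ✓
(W, R): W overlaps R ✓
Count: 18.

18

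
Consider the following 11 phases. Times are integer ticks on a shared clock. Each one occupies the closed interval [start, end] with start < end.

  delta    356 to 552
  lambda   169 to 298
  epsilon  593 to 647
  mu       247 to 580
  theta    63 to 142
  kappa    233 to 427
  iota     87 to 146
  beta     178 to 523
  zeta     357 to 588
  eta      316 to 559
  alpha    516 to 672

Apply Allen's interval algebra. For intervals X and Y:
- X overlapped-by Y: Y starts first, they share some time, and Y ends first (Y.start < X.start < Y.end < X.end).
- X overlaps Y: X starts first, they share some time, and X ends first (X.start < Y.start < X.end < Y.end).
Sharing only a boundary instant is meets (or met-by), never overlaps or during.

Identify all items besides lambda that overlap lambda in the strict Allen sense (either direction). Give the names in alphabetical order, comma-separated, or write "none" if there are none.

beta, kappa, mu

Target lambda = [169, 298].
alpha [516, 672] → after → no.
beta [178, 523] → overlapped-by → yes.
delta [356, 552] → after → no.
epsilon [593, 647] → after → no.
eta [316, 559] → after → no.
iota [87, 146] → before → no.
kappa [233, 427] → overlapped-by → yes.
mu [247, 580] → overlapped-by → yes.
theta [63, 142] → before → no.
zeta [357, 588] → after → no.
Result: beta, kappa, mu.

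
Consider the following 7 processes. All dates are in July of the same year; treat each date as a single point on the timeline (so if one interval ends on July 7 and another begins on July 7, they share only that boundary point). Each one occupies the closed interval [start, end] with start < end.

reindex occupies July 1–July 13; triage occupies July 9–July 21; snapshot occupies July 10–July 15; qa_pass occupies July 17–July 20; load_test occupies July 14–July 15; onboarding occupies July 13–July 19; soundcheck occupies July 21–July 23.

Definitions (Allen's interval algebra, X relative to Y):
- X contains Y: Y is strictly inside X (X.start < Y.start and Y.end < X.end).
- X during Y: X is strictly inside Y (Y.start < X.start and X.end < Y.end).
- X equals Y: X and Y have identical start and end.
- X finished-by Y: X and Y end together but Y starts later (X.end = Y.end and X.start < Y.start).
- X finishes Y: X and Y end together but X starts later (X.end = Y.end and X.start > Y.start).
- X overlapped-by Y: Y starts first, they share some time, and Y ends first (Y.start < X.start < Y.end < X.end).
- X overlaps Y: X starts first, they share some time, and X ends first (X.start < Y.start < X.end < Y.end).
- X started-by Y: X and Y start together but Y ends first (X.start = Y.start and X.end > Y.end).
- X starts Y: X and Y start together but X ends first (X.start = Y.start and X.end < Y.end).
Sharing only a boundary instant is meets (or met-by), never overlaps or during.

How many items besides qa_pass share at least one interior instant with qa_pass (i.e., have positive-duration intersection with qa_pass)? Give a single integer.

Target qa_pass = [July 17, July 20].
load_test [July 14, July 15] → before → no.
onboarding [July 13, July 19] → overlaps → counts.
reindex [July 1, July 13] → before → no.
snapshot [July 10, July 15] → before → no.
soundcheck [July 21, July 23] → after → no.
triage [July 9, July 21] → contains → counts.
Total: 2.

2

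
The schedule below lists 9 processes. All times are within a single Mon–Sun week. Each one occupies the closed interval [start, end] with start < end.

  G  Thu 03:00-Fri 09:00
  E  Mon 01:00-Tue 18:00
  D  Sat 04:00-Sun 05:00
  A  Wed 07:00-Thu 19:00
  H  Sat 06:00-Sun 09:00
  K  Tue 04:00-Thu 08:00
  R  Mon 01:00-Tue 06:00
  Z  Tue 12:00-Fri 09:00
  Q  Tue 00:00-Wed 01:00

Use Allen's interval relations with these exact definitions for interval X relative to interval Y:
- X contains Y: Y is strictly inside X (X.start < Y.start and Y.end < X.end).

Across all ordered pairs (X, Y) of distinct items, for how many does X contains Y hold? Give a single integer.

Checking all 72 ordered pairs for relation 'contains'; matching pairs in alphabetical order:
(Z, A): Z contains A ✓
Count: 1.

1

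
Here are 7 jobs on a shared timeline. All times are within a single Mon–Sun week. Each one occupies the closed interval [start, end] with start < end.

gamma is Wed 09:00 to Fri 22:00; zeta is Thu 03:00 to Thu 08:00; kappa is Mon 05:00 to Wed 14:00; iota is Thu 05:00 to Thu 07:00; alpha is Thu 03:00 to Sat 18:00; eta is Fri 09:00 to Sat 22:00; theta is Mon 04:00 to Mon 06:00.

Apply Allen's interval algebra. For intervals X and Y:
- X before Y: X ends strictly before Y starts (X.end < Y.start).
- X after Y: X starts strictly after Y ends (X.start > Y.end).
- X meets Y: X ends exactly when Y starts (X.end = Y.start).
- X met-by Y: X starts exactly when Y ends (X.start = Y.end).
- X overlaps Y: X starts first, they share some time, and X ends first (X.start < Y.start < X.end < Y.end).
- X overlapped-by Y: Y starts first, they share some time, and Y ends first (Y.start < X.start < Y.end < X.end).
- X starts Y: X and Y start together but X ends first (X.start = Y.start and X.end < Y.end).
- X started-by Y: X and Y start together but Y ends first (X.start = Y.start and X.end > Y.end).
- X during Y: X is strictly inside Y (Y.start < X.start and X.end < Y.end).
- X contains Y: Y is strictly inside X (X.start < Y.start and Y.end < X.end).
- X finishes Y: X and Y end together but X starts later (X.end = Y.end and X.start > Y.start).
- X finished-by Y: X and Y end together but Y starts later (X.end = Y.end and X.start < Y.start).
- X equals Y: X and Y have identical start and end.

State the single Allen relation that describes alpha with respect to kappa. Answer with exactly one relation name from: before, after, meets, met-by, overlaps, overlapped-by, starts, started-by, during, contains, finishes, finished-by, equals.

after

alpha = [Thu 03:00, Sat 18:00]; kappa = [Mon 05:00, Wed 14:00].
Compare endpoints: alpha.start > kappa.start, alpha.start > kappa.end, alpha.end > kappa.start, alpha.end > kappa.end.
That pattern is 'after'.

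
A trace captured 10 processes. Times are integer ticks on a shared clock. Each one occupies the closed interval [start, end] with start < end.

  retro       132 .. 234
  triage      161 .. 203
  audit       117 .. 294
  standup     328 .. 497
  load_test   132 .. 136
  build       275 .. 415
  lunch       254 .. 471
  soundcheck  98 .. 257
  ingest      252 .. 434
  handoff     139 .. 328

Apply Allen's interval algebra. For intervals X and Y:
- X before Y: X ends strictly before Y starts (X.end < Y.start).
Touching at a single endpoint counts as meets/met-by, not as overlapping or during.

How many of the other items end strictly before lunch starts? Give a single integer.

3

Target lunch = [254, 471].
audit [117, 294] → overlaps → no.
build [275, 415] → during → no.
handoff [139, 328] → overlaps → no.
ingest [252, 434] → overlaps → no.
load_test [132, 136] → before → counts.
retro [132, 234] → before → counts.
soundcheck [98, 257] → overlaps → no.
standup [328, 497] → overlapped-by → no.
triage [161, 203] → before → counts.
Total: 3.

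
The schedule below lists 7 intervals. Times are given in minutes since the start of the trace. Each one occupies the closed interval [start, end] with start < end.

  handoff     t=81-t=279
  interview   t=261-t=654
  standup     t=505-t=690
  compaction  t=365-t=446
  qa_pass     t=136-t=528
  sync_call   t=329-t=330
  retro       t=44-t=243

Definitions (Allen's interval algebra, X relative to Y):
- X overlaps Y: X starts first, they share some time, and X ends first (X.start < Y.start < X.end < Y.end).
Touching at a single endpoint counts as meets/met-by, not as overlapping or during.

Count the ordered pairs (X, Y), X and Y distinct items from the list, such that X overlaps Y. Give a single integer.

7

Checking all 42 ordered pairs for relation 'overlaps'; matching pairs in alphabetical order:
(handoff, interview): handoff overlaps interview ✓
(handoff, qa_pass): handoff overlaps qa_pass ✓
(interview, standup): interview overlaps standup ✓
(qa_pass, interview): qa_pass overlaps interview ✓
(qa_pass, standup): qa_pass overlaps standup ✓
(retro, handoff): retro overlaps handoff ✓
(retro, qa_pass): retro overlaps qa_pass ✓
Count: 7.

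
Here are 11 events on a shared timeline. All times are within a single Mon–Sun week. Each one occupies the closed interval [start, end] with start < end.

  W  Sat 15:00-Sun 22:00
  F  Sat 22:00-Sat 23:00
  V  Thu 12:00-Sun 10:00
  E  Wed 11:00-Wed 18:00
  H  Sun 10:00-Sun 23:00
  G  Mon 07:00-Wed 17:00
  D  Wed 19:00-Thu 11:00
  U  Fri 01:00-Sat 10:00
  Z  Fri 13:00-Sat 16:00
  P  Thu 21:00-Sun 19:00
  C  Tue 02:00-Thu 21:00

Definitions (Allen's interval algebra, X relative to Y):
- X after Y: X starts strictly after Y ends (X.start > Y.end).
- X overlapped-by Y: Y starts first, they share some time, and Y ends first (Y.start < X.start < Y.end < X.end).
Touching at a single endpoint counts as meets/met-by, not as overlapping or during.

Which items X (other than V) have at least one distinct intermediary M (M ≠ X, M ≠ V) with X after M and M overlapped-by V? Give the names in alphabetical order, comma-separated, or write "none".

Target V = [Thu 12:00, Sun 10:00].
Intermediaries M with M overlapped-by V: P, W.
Via P — items with X after P: none.
Via W — items with X after W: none.
Union: none.

none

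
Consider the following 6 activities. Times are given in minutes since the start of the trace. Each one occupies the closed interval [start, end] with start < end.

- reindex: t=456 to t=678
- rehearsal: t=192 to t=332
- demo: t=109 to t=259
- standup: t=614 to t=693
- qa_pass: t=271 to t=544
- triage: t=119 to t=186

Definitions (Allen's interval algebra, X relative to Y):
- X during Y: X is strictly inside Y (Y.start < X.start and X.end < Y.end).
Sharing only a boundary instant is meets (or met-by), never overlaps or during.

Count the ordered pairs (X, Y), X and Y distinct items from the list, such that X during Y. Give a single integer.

1

Checking all 30 ordered pairs for relation 'during'; matching pairs in alphabetical order:
(triage, demo): triage during demo ✓
Count: 1.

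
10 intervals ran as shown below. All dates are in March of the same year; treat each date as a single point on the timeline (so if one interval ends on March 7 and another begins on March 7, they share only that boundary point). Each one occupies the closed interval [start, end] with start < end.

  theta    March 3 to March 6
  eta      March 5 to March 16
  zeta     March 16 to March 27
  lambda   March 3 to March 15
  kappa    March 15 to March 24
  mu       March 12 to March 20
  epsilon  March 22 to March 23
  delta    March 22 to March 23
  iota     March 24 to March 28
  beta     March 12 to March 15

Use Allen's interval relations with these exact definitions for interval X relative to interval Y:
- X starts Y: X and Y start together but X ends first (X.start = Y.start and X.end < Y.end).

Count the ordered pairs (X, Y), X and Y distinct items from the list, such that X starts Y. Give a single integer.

Checking all 90 ordered pairs for relation 'starts'; matching pairs in alphabetical order:
(beta, mu): beta starts mu ✓
(theta, lambda): theta starts lambda ✓
Count: 2.

2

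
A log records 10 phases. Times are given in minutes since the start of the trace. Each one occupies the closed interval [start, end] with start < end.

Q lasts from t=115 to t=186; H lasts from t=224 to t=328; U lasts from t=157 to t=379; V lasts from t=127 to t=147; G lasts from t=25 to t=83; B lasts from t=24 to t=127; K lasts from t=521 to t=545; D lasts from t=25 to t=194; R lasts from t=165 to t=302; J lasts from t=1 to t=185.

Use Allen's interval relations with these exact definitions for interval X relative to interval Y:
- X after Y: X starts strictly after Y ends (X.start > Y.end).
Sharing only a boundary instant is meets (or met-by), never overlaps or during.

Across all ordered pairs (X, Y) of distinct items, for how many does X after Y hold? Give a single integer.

23

Checking all 90 ordered pairs for relation 'after'; matching pairs in alphabetical order:
(H, B): H after B ✓
(H, D): H after D ✓
(H, G): H after G ✓
(H, J): H after J ✓
(H, Q): H after Q ✓
(H, V): H after V ✓
(K, B): K after B ✓
(K, D): K after D ✓
(K, G): K after G ✓
(K, H): K after H ✓
(K, J): K after J ✓
(K, Q): K after Q ✓
(K, R): K after R ✓
(K, U): K after U ✓
(K, V): K after V ✓
(Q, G): Q after G ✓
(R, B): R after B ✓
(R, G): R after G ✓
(R, V): R after V ✓
(U, B): U after B ✓
(U, G): U after G ✓
(U, V): U after V ✓
(V, G): V after G ✓
Count: 23.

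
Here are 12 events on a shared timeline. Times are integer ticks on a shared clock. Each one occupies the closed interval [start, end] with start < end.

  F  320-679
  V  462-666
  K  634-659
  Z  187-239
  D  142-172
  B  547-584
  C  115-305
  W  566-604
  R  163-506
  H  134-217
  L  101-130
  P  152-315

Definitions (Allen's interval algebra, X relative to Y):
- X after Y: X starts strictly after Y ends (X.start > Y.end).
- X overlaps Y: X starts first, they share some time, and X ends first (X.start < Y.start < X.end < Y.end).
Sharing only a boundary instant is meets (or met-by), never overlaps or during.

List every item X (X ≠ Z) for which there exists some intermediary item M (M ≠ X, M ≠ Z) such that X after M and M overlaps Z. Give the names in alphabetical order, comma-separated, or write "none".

Target Z = [187, 239].
Intermediaries M with M overlaps Z: H.
Via H — items with X after H: B, F, K, V, W.
Union: B, F, K, V, W.

B, F, K, V, W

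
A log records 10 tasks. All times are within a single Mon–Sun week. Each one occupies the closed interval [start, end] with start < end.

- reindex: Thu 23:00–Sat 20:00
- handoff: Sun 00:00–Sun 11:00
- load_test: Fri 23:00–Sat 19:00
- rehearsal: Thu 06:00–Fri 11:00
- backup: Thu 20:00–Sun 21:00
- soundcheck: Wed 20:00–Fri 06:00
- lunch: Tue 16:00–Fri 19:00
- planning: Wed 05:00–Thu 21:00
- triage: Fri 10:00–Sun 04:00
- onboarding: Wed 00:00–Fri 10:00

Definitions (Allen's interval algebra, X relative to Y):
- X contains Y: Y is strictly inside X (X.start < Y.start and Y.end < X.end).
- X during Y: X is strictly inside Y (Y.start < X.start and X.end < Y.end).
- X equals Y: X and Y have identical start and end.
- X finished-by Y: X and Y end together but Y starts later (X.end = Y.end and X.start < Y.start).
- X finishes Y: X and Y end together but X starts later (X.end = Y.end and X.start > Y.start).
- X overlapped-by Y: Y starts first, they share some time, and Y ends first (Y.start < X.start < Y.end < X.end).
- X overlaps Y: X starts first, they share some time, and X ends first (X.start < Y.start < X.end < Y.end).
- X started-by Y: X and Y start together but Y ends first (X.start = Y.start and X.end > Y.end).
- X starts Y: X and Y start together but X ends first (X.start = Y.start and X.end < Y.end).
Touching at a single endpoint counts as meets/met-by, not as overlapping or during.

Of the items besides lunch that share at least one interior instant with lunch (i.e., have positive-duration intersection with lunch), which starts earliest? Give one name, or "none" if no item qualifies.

onboarding

Target lunch = [Tue 16:00, Fri 19:00].
backup [Thu 20:00, Sun 21:00] → overlapped-by → candidate.
handoff [Sun 00:00, Sun 11:00] → after → excluded.
load_test [Fri 23:00, Sat 19:00] → after → excluded.
onboarding [Wed 00:00, Fri 10:00] → during → candidate.
planning [Wed 05:00, Thu 21:00] → during → candidate.
rehearsal [Thu 06:00, Fri 11:00] → during → candidate.
reindex [Thu 23:00, Sat 20:00] → overlapped-by → candidate.
soundcheck [Wed 20:00, Fri 06:00] → during → candidate.
triage [Fri 10:00, Sun 04:00] → overlapped-by → candidate.
Among candidates, earliest start is Wed 00:00 → onboarding.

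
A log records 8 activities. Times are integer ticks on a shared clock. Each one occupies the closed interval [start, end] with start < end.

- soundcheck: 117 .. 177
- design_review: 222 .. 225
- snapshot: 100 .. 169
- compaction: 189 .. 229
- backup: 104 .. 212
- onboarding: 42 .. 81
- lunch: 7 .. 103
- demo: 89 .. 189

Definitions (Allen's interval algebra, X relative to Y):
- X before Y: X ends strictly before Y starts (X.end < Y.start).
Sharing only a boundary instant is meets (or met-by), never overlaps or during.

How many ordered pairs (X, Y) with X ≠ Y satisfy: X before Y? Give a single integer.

16

Checking all 56 ordered pairs for relation 'before'; matching pairs in alphabetical order:
(backup, design_review): backup before design_review ✓
(demo, design_review): demo before design_review ✓
(lunch, backup): lunch before backup ✓
(lunch, compaction): lunch before compaction ✓
(lunch, design_review): lunch before design_review ✓
(lunch, soundcheck): lunch before soundcheck ✓
(onboarding, backup): onboarding before backup ✓
(onboarding, compaction): onboarding before compaction ✓
(onboarding, demo): onboarding before demo ✓
(onboarding, design_review): onboarding before design_review ✓
(onboarding, snapshot): onboarding before snapshot ✓
(onboarding, soundcheck): onboarding before soundcheck ✓
(snapshot, compaction): snapshot before compaction ✓
(snapshot, design_review): snapshot before design_review ✓
(soundcheck, compaction): soundcheck before compaction ✓
(soundcheck, design_review): soundcheck before design_review ✓
Count: 16.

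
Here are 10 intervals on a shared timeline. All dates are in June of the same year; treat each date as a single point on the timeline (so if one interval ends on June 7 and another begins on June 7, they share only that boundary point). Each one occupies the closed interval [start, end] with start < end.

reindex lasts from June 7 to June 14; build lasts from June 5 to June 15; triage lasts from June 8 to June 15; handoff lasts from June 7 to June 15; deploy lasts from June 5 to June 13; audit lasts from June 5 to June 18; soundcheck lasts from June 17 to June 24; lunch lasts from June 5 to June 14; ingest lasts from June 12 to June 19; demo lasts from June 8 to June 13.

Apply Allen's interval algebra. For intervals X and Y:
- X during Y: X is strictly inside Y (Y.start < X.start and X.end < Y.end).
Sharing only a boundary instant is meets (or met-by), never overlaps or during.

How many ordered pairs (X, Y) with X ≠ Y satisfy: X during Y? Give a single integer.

Checking all 90 ordered pairs for relation 'during'; matching pairs in alphabetical order:
(demo, audit): demo during audit ✓
(demo, build): demo during build ✓
(demo, handoff): demo during handoff ✓
(demo, lunch): demo during lunch ✓
(demo, reindex): demo during reindex ✓
(handoff, audit): handoff during audit ✓
(reindex, audit): reindex during audit ✓
(reindex, build): reindex during build ✓
(triage, audit): triage during audit ✓
Count: 9.

9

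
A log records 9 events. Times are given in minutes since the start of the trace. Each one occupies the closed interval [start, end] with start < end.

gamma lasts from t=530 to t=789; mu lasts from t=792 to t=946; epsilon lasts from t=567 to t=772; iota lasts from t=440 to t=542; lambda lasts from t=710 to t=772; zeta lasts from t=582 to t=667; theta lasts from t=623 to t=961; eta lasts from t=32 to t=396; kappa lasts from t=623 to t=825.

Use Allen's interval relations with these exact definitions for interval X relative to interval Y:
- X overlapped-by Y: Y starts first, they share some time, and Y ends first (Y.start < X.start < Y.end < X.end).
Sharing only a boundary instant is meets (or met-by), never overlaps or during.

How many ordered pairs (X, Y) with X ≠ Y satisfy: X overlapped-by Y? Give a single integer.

8

Checking all 72 ordered pairs for relation 'overlapped-by'; matching pairs in alphabetical order:
(gamma, iota): gamma overlapped-by iota ✓
(kappa, epsilon): kappa overlapped-by epsilon ✓
(kappa, gamma): kappa overlapped-by gamma ✓
(kappa, zeta): kappa overlapped-by zeta ✓
(mu, kappa): mu overlapped-by kappa ✓
(theta, epsilon): theta overlapped-by epsilon ✓
(theta, gamma): theta overlapped-by gamma ✓
(theta, zeta): theta overlapped-by zeta ✓
Count: 8.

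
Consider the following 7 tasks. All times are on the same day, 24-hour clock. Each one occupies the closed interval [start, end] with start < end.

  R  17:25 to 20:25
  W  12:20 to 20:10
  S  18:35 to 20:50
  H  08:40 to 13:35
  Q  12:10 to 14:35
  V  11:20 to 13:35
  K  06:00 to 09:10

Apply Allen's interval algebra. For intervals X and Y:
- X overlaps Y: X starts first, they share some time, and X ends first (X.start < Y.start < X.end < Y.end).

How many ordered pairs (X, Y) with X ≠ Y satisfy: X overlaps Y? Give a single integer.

9

Checking all 42 ordered pairs for relation 'overlaps'; matching pairs in alphabetical order:
(H, Q): H overlaps Q ✓
(H, W): H overlaps W ✓
(K, H): K overlaps H ✓
(Q, W): Q overlaps W ✓
(R, S): R overlaps S ✓
(V, Q): V overlaps Q ✓
(V, W): V overlaps W ✓
(W, R): W overlaps R ✓
(W, S): W overlaps S ✓
Count: 9.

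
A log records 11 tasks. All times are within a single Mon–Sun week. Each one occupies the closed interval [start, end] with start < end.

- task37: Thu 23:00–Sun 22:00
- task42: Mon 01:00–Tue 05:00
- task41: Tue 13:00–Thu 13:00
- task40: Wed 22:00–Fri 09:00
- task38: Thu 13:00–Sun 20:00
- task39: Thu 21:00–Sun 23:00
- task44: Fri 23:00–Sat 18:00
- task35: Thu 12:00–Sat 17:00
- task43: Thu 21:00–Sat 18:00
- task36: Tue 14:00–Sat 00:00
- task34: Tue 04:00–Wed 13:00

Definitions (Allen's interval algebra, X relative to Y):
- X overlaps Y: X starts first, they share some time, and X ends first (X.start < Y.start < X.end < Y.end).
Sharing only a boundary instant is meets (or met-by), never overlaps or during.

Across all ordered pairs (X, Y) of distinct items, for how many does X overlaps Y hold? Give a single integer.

25

Checking all 110 ordered pairs for relation 'overlaps'; matching pairs in alphabetical order:
(task34, task36): task34 overlaps task36 ✓
(task34, task41): task34 overlaps task41 ✓
(task35, task37): task35 overlaps task37 ✓
(task35, task38): task35 overlaps task38 ✓
(task35, task39): task35 overlaps task39 ✓
(task35, task43): task35 overlaps task43 ✓
(task35, task44): task35 overlaps task44 ✓
(task36, task35): task36 overlaps task35 ✓
(task36, task37): task36 overlaps task37 ✓
(task36, task38): task36 overlaps task38 ✓
(task36, task39): task36 overlaps task39 ✓
(task36, task43): task36 overlaps task43 ✓
(task36, task44): task36 overlaps task44 ✓
(task38, task37): task38 overlaps task37 ✓
(task38, task39): task38 overlaps task39 ✓
(task40, task35): task40 overlaps task35 ✓
(task40, task37): task40 overlaps task37 ✓
(task40, task38): task40 overlaps task38 ✓
(task40, task39): task40 overlaps task39 ✓
(task40, task43): task40 overlaps task43 ✓
(task41, task35): task41 overlaps task35 ✓
(task41, task36): task41 overlaps task36 ✓
(task41, task40): task41 overlaps task40 ✓
(task42, task34): task42 overlaps task34 ✓
... plus 1 further pairs not listed.
Count: 25.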